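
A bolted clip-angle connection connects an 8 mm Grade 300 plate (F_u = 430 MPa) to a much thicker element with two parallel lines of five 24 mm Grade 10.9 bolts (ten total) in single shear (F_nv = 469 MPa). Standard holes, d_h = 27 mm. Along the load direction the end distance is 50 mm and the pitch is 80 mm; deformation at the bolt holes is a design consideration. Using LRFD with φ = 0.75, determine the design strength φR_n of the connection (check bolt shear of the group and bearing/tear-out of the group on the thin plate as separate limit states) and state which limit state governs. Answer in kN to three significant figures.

Bolt shear: A_b = π·24²/4 = 452.4 mm²; R_n = 469 × 452.4 × 10 × 1 / 1000 = 2122 kN → 0.75 × 2122 = 1590 kN.
Bearing (1.2 l_c t F_u ≤ 2.4 d t F_u): upper limit = 2.4·24·8·430 / 1000 = 198.1 kN.
  Edge l_c = 50 − 27/2 = 36.5 → r_n = 150.7 kN; interior l_c = 80 − 27 = 53 → r_n = 198.1 kN.
  R_n,bearing = 2·150.7 + 8·198.1 = 1886 kN → 0.75 × 1886 = 1410 kN.
Bearing governs: 1410 kN.

1410 kN (bearing governs)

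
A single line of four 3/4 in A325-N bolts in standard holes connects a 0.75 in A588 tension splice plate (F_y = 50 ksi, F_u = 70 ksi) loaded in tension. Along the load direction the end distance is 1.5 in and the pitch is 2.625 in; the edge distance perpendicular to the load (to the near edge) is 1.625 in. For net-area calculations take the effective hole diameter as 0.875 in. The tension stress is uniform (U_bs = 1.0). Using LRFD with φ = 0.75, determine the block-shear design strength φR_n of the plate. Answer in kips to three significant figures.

196 kips

Shear plane L_v = 1.5 + 3·2.625 = 9.375 in; A_gv = 9.375 × 0.75 = 7.031 in².
A_nv = (9.375 − 3.5·0.875) × 0.75 = 4.734 in².
A_nt = (1.625 − 0.5·0.875) × 0.75 = 0.8906 in².
0.6 F_u A_nv = 198.8 kips; 0.6 F_y A_gv = 210.9 kips → shear rupture governs the shear term.
R_n = 198.8 + 1.0 × 70 × 0.8906 = 261.2 kips.
Design strength φR_n = 0.75 × 261.2 = 196 kips.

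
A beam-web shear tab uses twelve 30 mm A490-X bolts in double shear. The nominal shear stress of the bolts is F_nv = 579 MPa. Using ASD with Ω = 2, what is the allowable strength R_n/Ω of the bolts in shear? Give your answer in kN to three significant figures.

A_b = π × 30² / 4 = 706.9 mm².
R_n = F_nv · A_b · n · n_s = 579 × 706.9 × 12 × 2 / 1000 = 9823 kN.
Allowable strength R_n/Ω = 9823 / 2 = 4910 kN.

4910 kN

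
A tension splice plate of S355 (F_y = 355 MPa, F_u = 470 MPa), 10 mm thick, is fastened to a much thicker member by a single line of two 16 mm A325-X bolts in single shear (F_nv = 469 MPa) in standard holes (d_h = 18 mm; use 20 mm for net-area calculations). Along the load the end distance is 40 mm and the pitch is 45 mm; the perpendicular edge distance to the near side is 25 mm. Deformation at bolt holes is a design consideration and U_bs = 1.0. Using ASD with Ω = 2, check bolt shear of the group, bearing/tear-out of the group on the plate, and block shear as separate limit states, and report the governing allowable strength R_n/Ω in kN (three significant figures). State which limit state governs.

94.3 kN (bolt shear governs)

Bolt shear: A_b = π·16²/4 = 201.1 mm²; R_n = 469 × 201.1 × 2 × 1 / 1000 = 188.6 kN → 188.6 / 2 = 94.3 kN.
Bearing: edge l_c = 31, r_n = 174.8 kN; interior l_c = 27, r_n = 152.3 kN; R_n = 174.8 + 1·152.3 = 327.1 kN → 164 kN.
Block shear: A_gv = 850, A_nv = 550, A_nt = 150 mm²; R_n = min(0.6F_uA_nv, 0.6F_yA_gv) + U_bs·F_u·A_nt = 225.6 kN → 113 kN.
Bolt shear governs: 94.3 kN.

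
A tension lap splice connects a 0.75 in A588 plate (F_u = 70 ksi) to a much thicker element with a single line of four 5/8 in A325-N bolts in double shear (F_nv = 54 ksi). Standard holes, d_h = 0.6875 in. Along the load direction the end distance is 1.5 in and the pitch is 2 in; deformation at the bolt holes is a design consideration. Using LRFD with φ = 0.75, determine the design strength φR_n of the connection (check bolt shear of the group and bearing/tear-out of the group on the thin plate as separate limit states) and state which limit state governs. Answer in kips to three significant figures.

99.4 kips (bolt shear governs)

Bolt shear: A_b = π·0.625²/4 = 0.3068 in²; R_n = 54 × 0.3068 × 4 × 2 = 132.5 kips → 0.75 × 132.5 = 99.4 kips.
Bearing (1.2 l_c t F_u ≤ 2.4 d t F_u): upper limit = 2.4·0.625·0.75·70 = 78.75 kips.
  Edge l_c = 1.5 − 0.6875/2 = 1.156 → r_n = 72.84 kips; interior l_c = 2 − 0.6875 = 1.312 → r_n = 78.75 kips.
  R_n,bearing = 1·72.84 + 3·78.75 = 309.1 kips → 0.75 × 309.1 = 232 kips.
Bolt shear governs: 99.4 kips.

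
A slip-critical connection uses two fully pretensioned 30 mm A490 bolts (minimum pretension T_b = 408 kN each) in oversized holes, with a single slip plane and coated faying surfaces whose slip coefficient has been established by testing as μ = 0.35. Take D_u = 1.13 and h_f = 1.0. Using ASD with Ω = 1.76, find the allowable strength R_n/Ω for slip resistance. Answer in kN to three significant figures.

183 kN

R_n = μ · D_u · h_f · T_b · n_s · n_b = 0.35 × 1.13 × 1.0 × 408 × 1 × 2 = 322.7 kN.
Allowable strength R_n/Ω = 322.7 / 1.76 = 183 kN.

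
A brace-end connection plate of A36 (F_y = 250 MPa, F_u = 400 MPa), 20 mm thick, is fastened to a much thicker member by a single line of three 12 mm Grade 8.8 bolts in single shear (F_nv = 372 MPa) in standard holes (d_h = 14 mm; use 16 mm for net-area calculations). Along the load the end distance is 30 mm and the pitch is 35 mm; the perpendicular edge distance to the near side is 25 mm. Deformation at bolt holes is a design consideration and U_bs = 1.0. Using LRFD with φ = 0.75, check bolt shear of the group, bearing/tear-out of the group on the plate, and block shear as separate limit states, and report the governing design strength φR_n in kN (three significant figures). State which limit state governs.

94.7 kN (bolt shear governs)

Bolt shear: A_b = π·12²/4 = 113.1 mm²; R_n = 372 × 113.1 × 3 × 1 / 1000 = 126.2 kN → 0.75 × 126.2 = 94.7 kN.
Bearing: edge l_c = 23, r_n = 220.8 kN; interior l_c = 21, r_n = 201.6 kN; R_n = 220.8 + 2·201.6 = 624 kN → 468 kN.
Block shear: A_gv = 2000, A_nv = 1200, A_nt = 340 mm²; R_n = min(0.6F_uA_nv, 0.6F_yA_gv) + U_bs·F_u·A_nt = 424 kN → 318 kN.
Bolt shear governs: 94.7 kN.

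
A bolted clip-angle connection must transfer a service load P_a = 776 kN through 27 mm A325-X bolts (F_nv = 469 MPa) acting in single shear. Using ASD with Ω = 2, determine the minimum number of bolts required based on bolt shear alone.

6 bolts

A_b = π·27²/4 = 572.6 mm².
Per-bolt allowable strength R_n/Ω = 469 × 572.6 × 1 / 1000 / 2 = 134.3 kN.
n ≥ 776 / 134.3 = 5.78 → use 6 bolts.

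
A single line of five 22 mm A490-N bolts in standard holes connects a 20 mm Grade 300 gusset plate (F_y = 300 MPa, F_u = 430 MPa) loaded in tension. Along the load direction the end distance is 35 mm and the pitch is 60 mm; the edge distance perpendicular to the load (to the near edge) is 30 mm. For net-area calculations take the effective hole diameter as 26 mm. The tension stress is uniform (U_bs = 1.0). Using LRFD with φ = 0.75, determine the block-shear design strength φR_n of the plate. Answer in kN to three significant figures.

721 kN

Shear plane L_v = 35 + 4·60 = 275 mm; A_gv = 275 × 20 = 5500 mm².
A_nv = (275 − 4.5·26) × 20 = 3160 mm².
A_nt = (30 − 0.5·26) × 20 = 340 mm².
0.6 F_u A_nv = 815.3 kN; 0.6 F_y A_gv = 990 kN → shear rupture governs the shear term.
R_n = 815.3 + 1.0 × 430 × 340 / 1000 = 961.5 kN.
Design strength φR_n = 0.75 × 961.5 = 721 kN.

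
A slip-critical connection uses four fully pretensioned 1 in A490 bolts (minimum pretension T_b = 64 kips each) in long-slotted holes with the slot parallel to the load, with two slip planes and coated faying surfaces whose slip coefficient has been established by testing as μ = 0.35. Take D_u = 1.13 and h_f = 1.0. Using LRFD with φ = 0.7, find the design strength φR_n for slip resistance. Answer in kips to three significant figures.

142 kips

R_n = μ · D_u · h_f · T_b · n_s · n_b = 0.35 × 1.13 × 1.0 × 64 × 2 × 4 = 202.5 kips.
Design strength φR_n = 0.7 × 202.5 = 142 kips.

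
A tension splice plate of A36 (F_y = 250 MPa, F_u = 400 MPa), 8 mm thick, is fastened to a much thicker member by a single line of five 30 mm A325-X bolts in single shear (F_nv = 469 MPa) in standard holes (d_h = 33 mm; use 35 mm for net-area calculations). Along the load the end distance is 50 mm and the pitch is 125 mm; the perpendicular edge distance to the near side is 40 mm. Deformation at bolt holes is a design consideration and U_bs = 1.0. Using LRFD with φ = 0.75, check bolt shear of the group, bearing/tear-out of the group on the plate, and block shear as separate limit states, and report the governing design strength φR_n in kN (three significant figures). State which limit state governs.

Bolt shear: A_b = π·30²/4 = 706.9 mm²; R_n = 469 × 706.9 × 5 × 1 / 1000 = 1658 kN → 0.75 × 1658 = 1240 kN.
Bearing: edge l_c = 33.5, r_n = 128.6 kN; interior l_c = 92, r_n = 230.4 kN; R_n = 128.6 + 4·230.4 = 1050 kN → 788 kN.
Block shear: A_gv = 4400, A_nv = 3140, A_nt = 180 mm²; R_n = min(0.6F_uA_nv, 0.6F_yA_gv) + U_bs·F_u·A_nt = 732 kN → 549 kN.
Block shear governs: 549 kN.

549 kN (block shear governs)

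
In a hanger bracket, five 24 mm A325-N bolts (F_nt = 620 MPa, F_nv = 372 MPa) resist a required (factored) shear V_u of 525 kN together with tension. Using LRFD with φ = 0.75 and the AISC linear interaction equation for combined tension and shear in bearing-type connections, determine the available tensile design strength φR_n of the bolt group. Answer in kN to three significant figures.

A_b = π·24²/4 = 452.4 mm²; f_rv = 525 × 1000 / (5 × 452.4) = 232.1 MPa.
F'_nt = 1.3 F_nt − (F_nt / φF_nv) f_rv = 1.3·620 − (620/(0.75·372))·232.1 = 290.2 MPa, capped at F_nt → F'_nt = 290.2 MPa.
R_n = F'_nt · A_b · n = 290.2 × 452.4 × 5 / 1000 = 656.5 kN.
Design strength φR_n = 0.75 × 656.5 = 492 kN.

492 kN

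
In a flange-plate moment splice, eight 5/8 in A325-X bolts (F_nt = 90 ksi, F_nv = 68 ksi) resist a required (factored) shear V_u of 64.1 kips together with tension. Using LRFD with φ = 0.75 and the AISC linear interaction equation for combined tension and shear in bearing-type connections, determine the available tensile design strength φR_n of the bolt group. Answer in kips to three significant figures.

131 kips

A_b = π·0.625²/4 = 0.3068 in²; f_rv = 64.1 / (8 × 0.3068) = 26.12 ksi.
F'_nt = 1.3 F_nt − (F_nt / φF_nv) f_rv = 1.3·90 − (90/(0.75·68))·26.12 = 70.91 ksi, capped at F_nt → F'_nt = 70.91 ksi.
R_n = F'_nt · A_b · n = 70.91 × 0.3068 × 8 = 174 kips.
Design strength φR_n = 0.75 × 174 = 131 kips.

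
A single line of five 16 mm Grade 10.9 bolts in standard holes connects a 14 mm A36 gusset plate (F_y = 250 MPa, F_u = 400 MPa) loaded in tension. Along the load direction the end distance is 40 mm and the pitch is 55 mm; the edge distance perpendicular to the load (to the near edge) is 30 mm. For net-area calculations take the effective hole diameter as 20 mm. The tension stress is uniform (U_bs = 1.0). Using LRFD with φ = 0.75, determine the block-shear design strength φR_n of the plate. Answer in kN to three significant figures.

494 kN

Shear plane L_v = 40 + 4·55 = 260 mm; A_gv = 260 × 14 = 3640 mm².
A_nv = (260 − 4.5·20) × 14 = 2380 mm².
A_nt = (30 − 0.5·20) × 14 = 280 mm².
0.6 F_u A_nv = 571.2 kN; 0.6 F_y A_gv = 546 kN → shear yielding governs the shear term.
R_n = 546 + 1.0 × 400 × 280 / 1000 = 658 kN.
Design strength φR_n = 0.75 × 658 = 494 kN.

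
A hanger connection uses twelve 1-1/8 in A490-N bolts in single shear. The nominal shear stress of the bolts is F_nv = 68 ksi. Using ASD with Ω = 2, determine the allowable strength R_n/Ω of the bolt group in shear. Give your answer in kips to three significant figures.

406 kips

A_b = π × 1.125² / 4 = 0.994 in².
R_n = F_nv · A_b · n · n_s = 68 × 0.994 × 12 × 1 = 811.1 kips.
Allowable strength R_n/Ω = 811.1 / 2 = 406 kips.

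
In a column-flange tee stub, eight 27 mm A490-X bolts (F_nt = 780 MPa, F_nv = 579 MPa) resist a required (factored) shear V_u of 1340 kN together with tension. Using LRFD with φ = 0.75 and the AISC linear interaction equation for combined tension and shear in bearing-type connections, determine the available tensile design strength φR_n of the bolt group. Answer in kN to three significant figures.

1680 kN

A_b = π·27²/4 = 572.6 mm²; f_rv = 1340 × 1000 / (8 × 572.6) = 292.5 MPa.
F'_nt = 1.3 F_nt − (F_nt / φF_nv) f_rv = 1.3·780 − (780/(0.75·579))·292.5 = 488.5 MPa, capped at F_nt → F'_nt = 488.5 MPa.
R_n = F'_nt · A_b · n = 488.5 × 572.6 × 8 / 1000 = 2238 kN.
Design strength φR_n = 0.75 × 2238 = 1680 kN.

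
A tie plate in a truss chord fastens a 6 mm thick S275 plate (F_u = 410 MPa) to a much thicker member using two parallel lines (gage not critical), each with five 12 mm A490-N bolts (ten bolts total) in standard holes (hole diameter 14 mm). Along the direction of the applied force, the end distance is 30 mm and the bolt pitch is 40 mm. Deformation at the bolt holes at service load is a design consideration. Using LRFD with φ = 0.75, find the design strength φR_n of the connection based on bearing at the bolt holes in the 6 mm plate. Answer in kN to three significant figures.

Per bolt r_n = 1.2 l_c t F_u ≤ 2.4 d t F_u; upper limit = 2.4 × 12 × 6 × 410 / 1000 = 70.85 kN.
Edge bolt: l_c = 30 − 14/2 = 23 mm → 1.2 × 23 × 6 × 410 / 1000 = 67.9 → r_n = 67.9 kN.
Interior bolts: l_c = 40 − 14 = 26 mm → 1.2 × 26 × 6 × 410 / 1000 = 76.75 → r_n = 70.85 kN.
R_n = 2 × 67.9 + 8 × 70.85 = 702.6 kN.
Design strength φR_n = 0.75 × 702.6 = 527 kN.

527 kN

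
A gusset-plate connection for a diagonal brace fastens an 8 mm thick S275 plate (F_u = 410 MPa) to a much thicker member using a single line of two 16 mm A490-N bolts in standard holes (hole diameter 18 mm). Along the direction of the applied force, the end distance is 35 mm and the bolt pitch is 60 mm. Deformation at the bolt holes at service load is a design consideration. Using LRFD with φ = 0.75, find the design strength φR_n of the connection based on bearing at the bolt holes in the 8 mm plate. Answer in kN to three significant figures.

171 kN

Per bolt r_n = 1.2 l_c t F_u ≤ 2.4 d t F_u; upper limit = 2.4 × 16 × 8 × 410 / 1000 = 126 kN.
Edge bolt: l_c = 35 − 18/2 = 26 mm → 1.2 × 26 × 8 × 410 / 1000 = 102.3 → r_n = 102.3 kN.
Interior bolts: l_c = 60 − 18 = 42 mm → 1.2 × 42 × 8 × 410 / 1000 = 165.3 → r_n = 126 kN.
R_n = 1 × 102.3 + 1 × 126 = 228.3 kN.
Design strength φR_n = 0.75 × 228.3 = 171 kN.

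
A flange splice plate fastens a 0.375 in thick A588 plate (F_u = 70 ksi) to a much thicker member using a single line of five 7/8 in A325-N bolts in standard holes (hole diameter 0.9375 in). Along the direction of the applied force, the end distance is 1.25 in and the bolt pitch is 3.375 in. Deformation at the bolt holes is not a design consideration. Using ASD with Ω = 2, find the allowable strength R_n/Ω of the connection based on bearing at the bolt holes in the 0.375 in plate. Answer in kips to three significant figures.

Per bolt r_n = 1.5 l_c t F_u ≤ 3.0 d t F_u; upper limit = 3.0 × 0.875 × 0.375 × 70 = 68.91 kips.
Edge bolt: l_c = 1.25 − 0.9375/2 = 0.7812 in → 1.5 × 0.7812 × 0.375 × 70 = 30.76 → r_n = 30.76 kips.
Interior bolts: l_c = 3.375 − 0.9375 = 2.438 in → 1.5 × 2.438 × 0.375 × 70 = 95.98 → r_n = 68.91 kips.
R_n = 1 × 30.76 + 4 × 68.91 = 306.4 kips.
Allowable strength R_n/Ω = 306.4 / 2 = 153 kips.

153 kips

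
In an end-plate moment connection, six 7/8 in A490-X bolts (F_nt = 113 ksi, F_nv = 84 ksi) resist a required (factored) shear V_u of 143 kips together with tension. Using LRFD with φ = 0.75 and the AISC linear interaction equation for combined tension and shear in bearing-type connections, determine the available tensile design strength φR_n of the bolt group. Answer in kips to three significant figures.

A_b = π·0.875²/4 = 0.6013 in²; f_rv = 143 / (6 × 0.6013) = 39.63 ksi.
F'_nt = 1.3 F_nt − (F_nt / φF_nv) f_rv = 1.3·113 − (113/(0.75·84))·39.63 = 75.81 ksi, capped at F_nt → F'_nt = 75.81 ksi.
R_n = F'_nt · A_b · n = 75.81 × 0.6013 × 6 = 273.5 kips.
Design strength φR_n = 0.75 × 273.5 = 205 kips.

205 kips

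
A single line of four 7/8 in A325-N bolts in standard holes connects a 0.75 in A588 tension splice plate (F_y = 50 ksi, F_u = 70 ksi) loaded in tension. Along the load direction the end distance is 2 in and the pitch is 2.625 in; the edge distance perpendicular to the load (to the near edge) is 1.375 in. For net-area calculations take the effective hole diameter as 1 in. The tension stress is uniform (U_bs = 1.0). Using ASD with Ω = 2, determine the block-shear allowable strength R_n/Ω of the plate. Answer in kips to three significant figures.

Shear plane L_v = 2 + 3·2.625 = 9.875 in; A_gv = 9.875 × 0.75 = 7.406 in².
A_nv = (9.875 − 3.5·1) × 0.75 = 4.781 in².
A_nt = (1.375 − 0.5·1) × 0.75 = 0.6562 in².
0.6 F_u A_nv = 200.8 kips; 0.6 F_y A_gv = 222.2 kips → shear rupture governs the shear term.
R_n = 200.8 + 1.0 × 70 × 0.6562 = 246.8 kips.
Allowable strength R_n/Ω = 246.8 / 2 = 123 kips.

123 kips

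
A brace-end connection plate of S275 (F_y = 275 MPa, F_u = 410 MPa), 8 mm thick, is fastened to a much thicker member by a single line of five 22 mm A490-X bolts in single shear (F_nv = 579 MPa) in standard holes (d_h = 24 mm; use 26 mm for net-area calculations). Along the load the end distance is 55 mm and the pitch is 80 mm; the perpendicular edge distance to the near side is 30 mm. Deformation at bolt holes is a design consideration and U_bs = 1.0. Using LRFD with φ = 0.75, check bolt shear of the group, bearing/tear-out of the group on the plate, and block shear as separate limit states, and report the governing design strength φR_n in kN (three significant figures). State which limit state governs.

413 kN (block shear governs)

Bolt shear: A_b = π·22²/4 = 380.1 mm²; R_n = 579 × 380.1 × 5 × 1 / 1000 = 1100 kN → 0.75 × 1100 = 825 kN.
Bearing: edge l_c = 43, r_n = 169.2 kN; interior l_c = 56, r_n = 173.2 kN; R_n = 169.2 + 4·173.2 = 862 kN → 646 kN.
Block shear: A_gv = 3000, A_nv = 2064, A_nt = 136 mm²; R_n = min(0.6F_uA_nv, 0.6F_yA_gv) + U_bs·F_u·A_nt = 550.8 kN → 413 kN.
Block shear governs: 413 kN.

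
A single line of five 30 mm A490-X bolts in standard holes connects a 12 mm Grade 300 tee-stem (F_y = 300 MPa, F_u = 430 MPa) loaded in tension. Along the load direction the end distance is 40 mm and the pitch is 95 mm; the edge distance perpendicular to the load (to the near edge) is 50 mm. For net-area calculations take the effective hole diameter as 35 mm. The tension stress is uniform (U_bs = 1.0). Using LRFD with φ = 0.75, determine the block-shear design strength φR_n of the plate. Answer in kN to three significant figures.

Shear plane L_v = 40 + 4·95 = 420 mm; A_gv = 420 × 12 = 5040 mm².
A_nv = (420 − 4.5·35) × 12 = 3150 mm².
A_nt = (50 − 0.5·35) × 12 = 390 mm².
0.6 F_u A_nv = 812.7 kN; 0.6 F_y A_gv = 907.2 kN → shear rupture governs the shear term.
R_n = 812.7 + 1.0 × 430 × 390 / 1000 = 980.4 kN.
Design strength φR_n = 0.75 × 980.4 = 735 kN.

735 kN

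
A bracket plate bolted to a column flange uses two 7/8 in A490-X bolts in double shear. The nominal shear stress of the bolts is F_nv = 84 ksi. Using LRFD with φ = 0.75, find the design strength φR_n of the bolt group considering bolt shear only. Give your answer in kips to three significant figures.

152 kips

A_b = π × 0.875² / 4 = 0.6013 in².
R_n = F_nv · A_b · n · n_s = 84 × 0.6013 × 2 × 2 = 202 kips.
Design strength φR_n = 0.75 × 202 = 152 kips.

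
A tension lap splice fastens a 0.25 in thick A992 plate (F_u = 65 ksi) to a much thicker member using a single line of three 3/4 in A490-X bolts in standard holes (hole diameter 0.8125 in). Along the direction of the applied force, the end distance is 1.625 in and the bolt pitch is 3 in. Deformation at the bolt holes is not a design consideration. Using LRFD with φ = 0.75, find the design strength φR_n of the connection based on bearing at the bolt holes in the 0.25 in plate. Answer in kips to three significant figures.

Per bolt r_n = 1.5 l_c t F_u ≤ 3.0 d t F_u; upper limit = 3.0 × 0.75 × 0.25 × 65 = 36.56 kips.
Edge bolt: l_c = 1.625 − 0.8125/2 = 1.219 in → 1.5 × 1.219 × 0.25 × 65 = 29.71 → r_n = 29.71 kips.
Interior bolts: l_c = 3 − 0.8125 = 2.188 in → 1.5 × 2.188 × 0.25 × 65 = 53.32 → r_n = 36.56 kips.
R_n = 1 × 29.71 + 2 × 36.56 = 102.8 kips.
Design strength φR_n = 0.75 × 102.8 = 77.1 kips.

77.1 kips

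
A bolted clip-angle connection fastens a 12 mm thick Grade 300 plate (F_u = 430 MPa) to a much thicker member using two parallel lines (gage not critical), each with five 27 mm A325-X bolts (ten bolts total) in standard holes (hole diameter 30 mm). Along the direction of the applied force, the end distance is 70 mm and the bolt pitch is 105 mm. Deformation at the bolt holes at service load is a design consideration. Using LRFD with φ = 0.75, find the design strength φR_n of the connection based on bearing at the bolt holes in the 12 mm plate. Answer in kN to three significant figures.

Per bolt r_n = 1.2 l_c t F_u ≤ 2.4 d t F_u; upper limit = 2.4 × 27 × 12 × 430 / 1000 = 334.4 kN.
Edge bolt: l_c = 70 − 30/2 = 55 mm → 1.2 × 55 × 12 × 430 / 1000 = 340.6 → r_n = 334.4 kN.
Interior bolts: l_c = 105 − 30 = 75 mm → 1.2 × 75 × 12 × 430 / 1000 = 464.4 → r_n = 334.4 kN.
R_n = 2 × 334.4 + 8 × 334.4 = 3344 kN.
Design strength φR_n = 0.75 × 3344 = 2510 kN.

2510 kN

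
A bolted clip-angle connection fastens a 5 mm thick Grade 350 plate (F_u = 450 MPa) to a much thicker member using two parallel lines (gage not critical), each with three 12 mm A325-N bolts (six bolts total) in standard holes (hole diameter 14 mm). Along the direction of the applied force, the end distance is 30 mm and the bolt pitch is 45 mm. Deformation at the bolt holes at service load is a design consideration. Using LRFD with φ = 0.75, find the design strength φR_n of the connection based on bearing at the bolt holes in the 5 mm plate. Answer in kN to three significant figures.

288 kN

Per bolt r_n = 1.2 l_c t F_u ≤ 2.4 d t F_u; upper limit = 2.4 × 12 × 5 × 450 / 1000 = 64.8 kN.
Edge bolt: l_c = 30 − 14/2 = 23 mm → 1.2 × 23 × 5 × 450 / 1000 = 62.1 → r_n = 62.1 kN.
Interior bolts: l_c = 45 − 14 = 31 mm → 1.2 × 31 × 5 × 450 / 1000 = 83.7 → r_n = 64.8 kN.
R_n = 2 × 62.1 + 4 × 64.8 = 383.4 kN.
Design strength φR_n = 0.75 × 383.4 = 288 kN.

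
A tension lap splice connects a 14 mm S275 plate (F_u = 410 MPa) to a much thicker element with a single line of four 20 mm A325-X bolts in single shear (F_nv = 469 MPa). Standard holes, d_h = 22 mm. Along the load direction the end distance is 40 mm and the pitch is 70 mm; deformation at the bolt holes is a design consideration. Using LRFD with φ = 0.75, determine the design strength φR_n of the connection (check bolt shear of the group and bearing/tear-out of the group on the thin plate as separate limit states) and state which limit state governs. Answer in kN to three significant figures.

442 kN (bolt shear governs)

Bolt shear: A_b = π·20²/4 = 314.2 mm²; R_n = 469 × 314.2 × 4 × 1 / 1000 = 589.4 kN → 0.75 × 589.4 = 442 kN.
Bearing (1.2 l_c t F_u ≤ 2.4 d t F_u): upper limit = 2.4·20·14·410 / 1000 = 275.5 kN.
  Edge l_c = 40 − 22/2 = 29 → r_n = 199.8 kN; interior l_c = 70 − 22 = 48 → r_n = 275.5 kN.
  R_n,bearing = 1·199.8 + 3·275.5 = 1026 kN → 0.75 × 1026 = 770 kN.
Bolt shear governs: 442 kN.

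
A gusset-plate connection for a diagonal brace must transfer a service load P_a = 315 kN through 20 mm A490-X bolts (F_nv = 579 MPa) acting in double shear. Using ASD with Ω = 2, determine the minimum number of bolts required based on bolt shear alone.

A_b = π·20²/4 = 314.2 mm².
Per-bolt allowable strength R_n/Ω = 579 × 314.2 × 2 / 1000 / 2 = 181.9 kN.
n ≥ 315 / 181.9 = 1.732 → use 2 bolts.

2 bolts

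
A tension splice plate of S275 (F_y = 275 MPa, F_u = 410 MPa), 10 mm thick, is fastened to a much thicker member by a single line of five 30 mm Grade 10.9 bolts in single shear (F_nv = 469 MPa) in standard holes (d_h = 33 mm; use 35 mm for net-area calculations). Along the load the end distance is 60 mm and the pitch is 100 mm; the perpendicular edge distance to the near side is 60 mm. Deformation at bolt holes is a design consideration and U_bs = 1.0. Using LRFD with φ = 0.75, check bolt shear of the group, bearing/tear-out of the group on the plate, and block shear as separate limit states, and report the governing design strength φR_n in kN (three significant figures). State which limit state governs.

Bolt shear: A_b = π·30²/4 = 706.9 mm²; R_n = 469 × 706.9 × 5 × 1 / 1000 = 1658 kN → 0.75 × 1658 = 1240 kN.
Bearing: edge l_c = 43.5, r_n = 214 kN; interior l_c = 67, r_n = 295.2 kN; R_n = 214 + 4·295.2 = 1395 kN → 1050 kN.
Block shear: A_gv = 4600, A_nv = 3025, A_nt = 425 mm²; R_n = min(0.6F_uA_nv, 0.6F_yA_gv) + U_bs·F_u·A_nt = 918.4 kN → 689 kN.
Block shear governs: 689 kN.

689 kN (block shear governs)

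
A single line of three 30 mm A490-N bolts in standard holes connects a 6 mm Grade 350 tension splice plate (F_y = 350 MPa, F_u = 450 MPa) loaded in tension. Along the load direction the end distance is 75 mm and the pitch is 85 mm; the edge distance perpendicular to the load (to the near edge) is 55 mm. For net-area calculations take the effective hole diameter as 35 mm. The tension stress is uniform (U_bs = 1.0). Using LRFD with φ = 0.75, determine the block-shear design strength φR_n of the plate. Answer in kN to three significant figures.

267 kN

Shear plane L_v = 75 + 2·85 = 245 mm; A_gv = 245 × 6 = 1470 mm².
A_nv = (245 − 2.5·35) × 6 = 945 mm².
A_nt = (55 − 0.5·35) × 6 = 225 mm².
0.6 F_u A_nv = 255.2 kN; 0.6 F_y A_gv = 308.7 kN → shear rupture governs the shear term.
R_n = 255.2 + 1.0 × 450 × 225 / 1000 = 356.4 kN.
Design strength φR_n = 0.75 × 356.4 = 267 kN.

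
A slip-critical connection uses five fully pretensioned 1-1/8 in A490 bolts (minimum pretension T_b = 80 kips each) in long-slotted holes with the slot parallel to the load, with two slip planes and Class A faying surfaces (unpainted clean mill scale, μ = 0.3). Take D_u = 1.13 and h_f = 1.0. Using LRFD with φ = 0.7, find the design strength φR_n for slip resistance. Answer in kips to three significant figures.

R_n = μ · D_u · h_f · T_b · n_s · n_b = 0.3 × 1.13 × 1.0 × 80 × 2 × 5 = 271.2 kips.
Design strength φR_n = 0.7 × 271.2 = 190 kips.

190 kips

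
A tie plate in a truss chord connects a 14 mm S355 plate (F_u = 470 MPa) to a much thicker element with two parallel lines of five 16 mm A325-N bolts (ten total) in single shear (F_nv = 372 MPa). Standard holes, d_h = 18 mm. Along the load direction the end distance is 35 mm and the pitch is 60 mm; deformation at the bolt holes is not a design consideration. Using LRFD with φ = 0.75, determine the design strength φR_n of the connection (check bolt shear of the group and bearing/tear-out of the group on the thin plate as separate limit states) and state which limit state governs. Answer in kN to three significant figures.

561 kN (bolt shear governs)

Bolt shear: A_b = π·16²/4 = 201.1 mm²; R_n = 372 × 201.1 × 10 × 1 / 1000 = 748 kN → 0.75 × 748 = 561 kN.
Bearing (1.5 l_c t F_u ≤ 3.0 d t F_u): upper limit = 3.0·16·14·470 / 1000 = 315.8 kN.
  Edge l_c = 35 − 18/2 = 26 → r_n = 256.6 kN; interior l_c = 60 − 18 = 42 → r_n = 315.8 kN.
  R_n,bearing = 2·256.6 + 8·315.8 = 3040 kN → 0.75 × 3040 = 2280 kN.
Bolt shear governs: 561 kN.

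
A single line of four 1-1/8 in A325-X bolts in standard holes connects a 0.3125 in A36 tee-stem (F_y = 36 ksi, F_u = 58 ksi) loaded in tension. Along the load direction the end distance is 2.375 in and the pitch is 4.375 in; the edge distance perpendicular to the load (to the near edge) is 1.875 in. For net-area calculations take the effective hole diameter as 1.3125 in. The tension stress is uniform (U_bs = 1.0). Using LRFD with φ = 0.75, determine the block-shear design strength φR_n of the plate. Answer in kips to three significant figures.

Shear plane L_v = 2.375 + 3·4.375 = 15.5 in; A_gv = 15.5 × 0.3125 = 4.844 in².
A_nv = (15.5 − 3.5·1.3125) × 0.3125 = 3.408 in².
A_nt = (1.875 − 0.5·1.3125) × 0.3125 = 0.3809 in².
0.6 F_u A_nv = 118.6 kips; 0.6 F_y A_gv = 104.6 kips → shear yielding governs the shear term.
R_n = 104.6 + 1.0 × 58 × 0.3809 = 126.7 kips.
Design strength φR_n = 0.75 × 126.7 = 95 kips.

95 kips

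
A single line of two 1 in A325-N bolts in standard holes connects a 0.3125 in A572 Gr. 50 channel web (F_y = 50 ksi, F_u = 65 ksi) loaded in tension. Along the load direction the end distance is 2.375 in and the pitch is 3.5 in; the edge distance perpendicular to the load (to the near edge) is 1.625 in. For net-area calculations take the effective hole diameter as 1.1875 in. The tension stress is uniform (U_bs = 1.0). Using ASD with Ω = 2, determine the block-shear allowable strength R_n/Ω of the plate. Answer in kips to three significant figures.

Shear plane L_v = 2.375 + 1·3.5 = 5.875 in; A_gv = 5.875 × 0.3125 = 1.836 in².
A_nv = (5.875 − 1.5·1.1875) × 0.3125 = 1.279 in².
A_nt = (1.625 − 0.5·1.1875) × 0.3125 = 0.3223 in².
0.6 F_u A_nv = 49.89 kips; 0.6 F_y A_gv = 55.08 kips → shear rupture governs the shear term.
R_n = 49.89 + 1.0 × 65 × 0.3223 = 70.84 kips.
Allowable strength R_n/Ω = 70.84 / 2 = 35.4 kips.

35.4 kips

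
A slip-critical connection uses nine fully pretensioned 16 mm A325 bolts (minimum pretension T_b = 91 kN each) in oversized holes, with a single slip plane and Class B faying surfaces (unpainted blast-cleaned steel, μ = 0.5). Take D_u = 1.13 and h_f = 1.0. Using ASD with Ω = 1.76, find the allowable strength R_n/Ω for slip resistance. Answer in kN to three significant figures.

263 kN

R_n = μ · D_u · h_f · T_b · n_s · n_b = 0.5 × 1.13 × 1.0 × 91 × 1 × 9 = 462.7 kN.
Allowable strength R_n/Ω = 462.7 / 1.76 = 263 kN.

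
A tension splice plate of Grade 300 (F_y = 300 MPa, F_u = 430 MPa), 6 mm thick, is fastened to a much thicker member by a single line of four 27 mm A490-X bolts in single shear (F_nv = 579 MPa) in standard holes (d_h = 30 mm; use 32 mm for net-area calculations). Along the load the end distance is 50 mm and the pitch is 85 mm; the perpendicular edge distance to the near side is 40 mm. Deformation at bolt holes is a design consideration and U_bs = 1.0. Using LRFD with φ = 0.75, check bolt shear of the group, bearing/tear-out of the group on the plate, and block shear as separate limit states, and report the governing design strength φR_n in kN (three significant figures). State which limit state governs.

271 kN (block shear governs)

Bolt shear: A_b = π·27²/4 = 572.6 mm²; R_n = 579 × 572.6 × 4 × 1 / 1000 = 1326 kN → 0.75 × 1326 = 995 kN.
Bearing: edge l_c = 35, r_n = 108.4 kN; interior l_c = 55, r_n = 167.2 kN; R_n = 108.4 + 3·167.2 = 609.9 kN → 457 kN.
Block shear: A_gv = 1830, A_nv = 1158, A_nt = 144 mm²; R_n = min(0.6F_uA_nv, 0.6F_yA_gv) + U_bs·F_u·A_nt = 360.7 kN → 271 kN.
Block shear governs: 271 kN.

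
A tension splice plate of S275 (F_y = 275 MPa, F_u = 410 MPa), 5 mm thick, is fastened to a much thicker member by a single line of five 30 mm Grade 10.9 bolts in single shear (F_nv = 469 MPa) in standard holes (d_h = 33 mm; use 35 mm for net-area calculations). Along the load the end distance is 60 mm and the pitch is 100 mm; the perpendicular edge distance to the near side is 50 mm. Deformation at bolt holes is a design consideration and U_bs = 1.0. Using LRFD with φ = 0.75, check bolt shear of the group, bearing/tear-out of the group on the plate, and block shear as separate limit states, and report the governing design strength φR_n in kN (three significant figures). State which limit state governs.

Bolt shear: A_b = π·30²/4 = 706.9 mm²; R_n = 469 × 706.9 × 5 × 1 / 1000 = 1658 kN → 0.75 × 1658 = 1240 kN.
Bearing: edge l_c = 43.5, r_n = 107 kN; interior l_c = 67, r_n = 147.6 kN; R_n = 107 + 4·147.6 = 697.4 kN → 523 kN.
Block shear: A_gv = 2300, A_nv = 1512, A_nt = 162.5 mm²; R_n = min(0.6F_uA_nv, 0.6F_yA_gv) + U_bs·F_u·A_nt = 438.7 kN → 329 kN.
Block shear governs: 329 kN.

329 kN (block shear governs)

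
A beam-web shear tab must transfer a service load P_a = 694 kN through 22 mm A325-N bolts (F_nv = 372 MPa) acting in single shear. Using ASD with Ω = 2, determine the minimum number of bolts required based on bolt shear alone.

10 bolts

A_b = π·22²/4 = 380.1 mm².
Per-bolt allowable strength R_n/Ω = 372 × 380.1 × 1 / 1000 / 2 = 70.7 kN.
n ≥ 694 / 70.7 = 9.815 → use 10 bolts.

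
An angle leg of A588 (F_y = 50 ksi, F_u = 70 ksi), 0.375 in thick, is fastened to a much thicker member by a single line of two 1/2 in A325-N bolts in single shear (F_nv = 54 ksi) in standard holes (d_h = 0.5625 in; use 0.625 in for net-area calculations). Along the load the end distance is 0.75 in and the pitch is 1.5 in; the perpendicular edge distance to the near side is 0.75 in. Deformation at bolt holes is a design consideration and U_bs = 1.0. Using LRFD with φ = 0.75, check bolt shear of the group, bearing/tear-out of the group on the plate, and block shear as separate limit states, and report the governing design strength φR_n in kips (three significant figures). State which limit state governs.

15.9 kips (bolt shear governs)

Bolt shear: A_b = π·0.5²/4 = 0.1963 in²; R_n = 54 × 0.1963 × 2 × 1 = 21.21 kips → 0.75 × 21.21 = 15.9 kips.
Bearing: edge l_c = 0.4688, r_n = 14.77 kips; interior l_c = 0.9375, r_n = 29.53 kips; R_n = 14.77 + 1·29.53 = 44.3 kips → 33.2 kips.
Block shear: A_gv = 0.8438, A_nv = 0.4922, A_nt = 0.1641 in²; R_n = min(0.6F_uA_nv, 0.6F_yA_gv) + U_bs·F_u·A_nt = 32.16 kips → 24.1 kips.
Bolt shear governs: 15.9 kips.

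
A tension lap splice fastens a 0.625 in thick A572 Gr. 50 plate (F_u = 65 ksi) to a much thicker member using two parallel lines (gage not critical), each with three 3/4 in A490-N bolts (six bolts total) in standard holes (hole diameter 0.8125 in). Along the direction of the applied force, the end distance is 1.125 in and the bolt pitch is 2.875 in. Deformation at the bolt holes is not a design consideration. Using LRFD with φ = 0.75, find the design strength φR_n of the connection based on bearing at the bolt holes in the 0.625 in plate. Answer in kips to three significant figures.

Per bolt r_n = 1.5 l_c t F_u ≤ 3.0 d t F_u; upper limit = 3.0 × 0.75 × 0.625 × 65 = 91.41 kips.
Edge bolt: l_c = 1.125 − 0.8125/2 = 0.7188 in → 1.5 × 0.7188 × 0.625 × 65 = 43.8 → r_n = 43.8 kips.
Interior bolts: l_c = 2.875 − 0.8125 = 2.062 in → 1.5 × 2.062 × 0.625 × 65 = 125.7 → r_n = 91.41 kips.
R_n = 2 × 43.8 + 4 × 91.41 = 453.2 kips.
Design strength φR_n = 0.75 × 453.2 = 340 kips.

340 kips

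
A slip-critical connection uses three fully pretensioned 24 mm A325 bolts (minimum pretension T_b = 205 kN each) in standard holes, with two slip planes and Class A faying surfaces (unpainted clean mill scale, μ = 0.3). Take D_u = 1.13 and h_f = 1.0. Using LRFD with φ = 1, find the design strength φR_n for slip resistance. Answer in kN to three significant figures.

R_n = μ · D_u · h_f · T_b · n_s · n_b = 0.3 × 1.13 × 1.0 × 205 × 2 × 3 = 417 kN.
Design strength φR_n = 1 × 417 = 417 kN.

417 kN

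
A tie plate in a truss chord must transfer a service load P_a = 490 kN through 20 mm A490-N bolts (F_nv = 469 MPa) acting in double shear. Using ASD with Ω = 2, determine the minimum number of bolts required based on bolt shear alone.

4 bolts

A_b = π·20²/4 = 314.2 mm².
Per-bolt allowable strength R_n/Ω = 469 × 314.2 × 2 / 1000 / 2 = 147.3 kN.
n ≥ 490 / 147.3 = 3.326 → use 4 bolts.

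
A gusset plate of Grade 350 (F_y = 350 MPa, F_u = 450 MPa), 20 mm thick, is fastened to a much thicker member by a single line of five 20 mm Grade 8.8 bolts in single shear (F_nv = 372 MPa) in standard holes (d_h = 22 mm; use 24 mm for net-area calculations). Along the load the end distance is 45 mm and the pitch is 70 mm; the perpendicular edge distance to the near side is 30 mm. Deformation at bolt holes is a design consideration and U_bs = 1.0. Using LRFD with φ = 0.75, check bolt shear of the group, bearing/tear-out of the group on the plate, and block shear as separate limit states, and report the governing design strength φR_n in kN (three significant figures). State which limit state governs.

Bolt shear: A_b = π·20²/4 = 314.2 mm²; R_n = 372 × 314.2 × 5 × 1 / 1000 = 584.3 kN → 0.75 × 584.3 = 438 kN.
Bearing: edge l_c = 34, r_n = 367.2 kN; interior l_c = 48, r_n = 432 kN; R_n = 367.2 + 4·432 = 2095 kN → 1570 kN.
Block shear: A_gv = 6500, A_nv = 4340, A_nt = 360 mm²; R_n = min(0.6F_uA_nv, 0.6F_yA_gv) + U_bs·F_u·A_nt = 1334 kN → 1000 kN.
Bolt shear governs: 438 kN.

438 kN (bolt shear governs)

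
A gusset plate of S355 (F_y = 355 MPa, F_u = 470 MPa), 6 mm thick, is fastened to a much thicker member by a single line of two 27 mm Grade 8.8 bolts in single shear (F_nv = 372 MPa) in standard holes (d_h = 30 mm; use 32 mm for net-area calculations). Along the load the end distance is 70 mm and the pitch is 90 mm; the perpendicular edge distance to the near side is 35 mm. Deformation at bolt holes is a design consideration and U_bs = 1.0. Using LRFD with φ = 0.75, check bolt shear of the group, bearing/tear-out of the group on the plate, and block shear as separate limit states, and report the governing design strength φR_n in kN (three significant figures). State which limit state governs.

182 kN (block shear governs)

Bolt shear: A_b = π·27²/4 = 572.6 mm²; R_n = 372 × 572.6 × 2 × 1 / 1000 = 426 kN → 0.75 × 426 = 319 kN.
Bearing: edge l_c = 55, r_n = 182.7 kN; interior l_c = 60, r_n = 182.7 kN; R_n = 182.7 + 1·182.7 = 365.5 kN → 274 kN.
Block shear: A_gv = 960, A_nv = 672, A_nt = 114 mm²; R_n = min(0.6F_uA_nv, 0.6F_yA_gv) + U_bs·F_u·A_nt = 243.1 kN → 182 kN.
Block shear governs: 182 kN.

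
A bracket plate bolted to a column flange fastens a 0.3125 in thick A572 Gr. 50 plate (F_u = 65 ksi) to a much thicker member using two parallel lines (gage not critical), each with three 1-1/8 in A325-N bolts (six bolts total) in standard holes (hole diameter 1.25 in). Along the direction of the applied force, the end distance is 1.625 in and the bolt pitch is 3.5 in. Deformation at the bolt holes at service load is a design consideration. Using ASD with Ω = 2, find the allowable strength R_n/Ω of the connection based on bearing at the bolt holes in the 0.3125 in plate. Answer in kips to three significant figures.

134 kips

Per bolt r_n = 1.2 l_c t F_u ≤ 2.4 d t F_u; upper limit = 2.4 × 1.125 × 0.3125 × 65 = 54.84 kips.
Edge bolt: l_c = 1.625 − 1.25/2 = 1 in → 1.2 × 1 × 0.3125 × 65 = 24.38 → r_n = 24.38 kips.
Interior bolts: l_c = 3.5 − 1.25 = 2.25 in → 1.2 × 2.25 × 0.3125 × 65 = 54.84 → r_n = 54.84 kips.
R_n = 2 × 24.38 + 4 × 54.84 = 268.1 kips.
Allowable strength R_n/Ω = 268.1 / 2 = 134 kips.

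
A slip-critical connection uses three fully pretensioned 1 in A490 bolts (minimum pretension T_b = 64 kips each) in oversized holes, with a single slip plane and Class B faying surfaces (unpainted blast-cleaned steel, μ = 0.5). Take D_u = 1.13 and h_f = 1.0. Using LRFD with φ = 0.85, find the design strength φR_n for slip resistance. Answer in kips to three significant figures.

R_n = μ · D_u · h_f · T_b · n_s · n_b = 0.5 × 1.13 × 1.0 × 64 × 1 × 3 = 108.5 kips.
Design strength φR_n = 0.85 × 108.5 = 92.2 kips.

92.2 kips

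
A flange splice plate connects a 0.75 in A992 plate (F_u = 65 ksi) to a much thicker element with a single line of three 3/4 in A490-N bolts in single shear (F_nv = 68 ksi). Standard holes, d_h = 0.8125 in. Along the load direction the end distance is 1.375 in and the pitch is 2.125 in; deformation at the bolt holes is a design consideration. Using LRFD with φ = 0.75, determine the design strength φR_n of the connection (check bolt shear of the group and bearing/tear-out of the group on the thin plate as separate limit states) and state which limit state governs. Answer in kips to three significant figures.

67.6 kips (bolt shear governs)

Bolt shear: A_b = π·0.75²/4 = 0.4418 in²; R_n = 68 × 0.4418 × 3 × 1 = 90.12 kips → 0.75 × 90.12 = 67.6 kips.
Bearing (1.2 l_c t F_u ≤ 2.4 d t F_u): upper limit = 2.4·0.75·0.75·65 = 87.75 kips.
  Edge l_c = 1.375 − 0.8125/2 = 0.9688 → r_n = 56.67 kips; interior l_c = 2.125 − 0.8125 = 1.312 → r_n = 76.78 kips.
  R_n,bearing = 1·56.67 + 2·76.78 = 210.2 kips → 0.75 × 210.2 = 158 kips.
Bolt shear governs: 67.6 kips.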